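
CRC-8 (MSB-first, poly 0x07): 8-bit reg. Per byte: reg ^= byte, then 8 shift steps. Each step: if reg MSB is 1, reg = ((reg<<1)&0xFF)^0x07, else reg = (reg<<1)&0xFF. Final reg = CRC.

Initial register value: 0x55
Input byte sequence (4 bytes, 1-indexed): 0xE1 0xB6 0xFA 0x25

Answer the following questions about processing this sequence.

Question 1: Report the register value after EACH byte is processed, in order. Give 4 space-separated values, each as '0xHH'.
0x05 0x10 0x98 0x3A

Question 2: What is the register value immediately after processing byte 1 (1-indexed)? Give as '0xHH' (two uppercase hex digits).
Answer: 0x05

Derivation:
After byte 1 (0xE1): reg=0x05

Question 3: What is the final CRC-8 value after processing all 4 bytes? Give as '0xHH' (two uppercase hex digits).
Answer: 0x3A

Derivation:
After byte 1 (0xE1): reg=0x05
After byte 2 (0xB6): reg=0x10
After byte 3 (0xFA): reg=0x98
After byte 4 (0x25): reg=0x3A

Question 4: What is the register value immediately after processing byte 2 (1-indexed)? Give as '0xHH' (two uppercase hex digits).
After byte 1 (0xE1): reg=0x05
After byte 2 (0xB6): reg=0x10

Answer: 0x10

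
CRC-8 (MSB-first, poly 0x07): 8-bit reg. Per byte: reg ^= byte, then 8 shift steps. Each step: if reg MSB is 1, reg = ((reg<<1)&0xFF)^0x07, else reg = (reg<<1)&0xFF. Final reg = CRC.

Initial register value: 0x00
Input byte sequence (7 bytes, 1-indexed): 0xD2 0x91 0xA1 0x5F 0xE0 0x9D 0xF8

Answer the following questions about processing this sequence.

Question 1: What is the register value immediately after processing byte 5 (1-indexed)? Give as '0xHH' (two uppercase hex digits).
Answer: 0xAB

Derivation:
After byte 1 (0xD2): reg=0x30
After byte 2 (0x91): reg=0x6E
After byte 3 (0xA1): reg=0x63
After byte 4 (0x5F): reg=0xB4
After byte 5 (0xE0): reg=0xAB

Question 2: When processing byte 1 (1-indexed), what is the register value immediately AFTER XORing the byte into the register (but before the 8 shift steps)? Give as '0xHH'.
Register before byte 1: 0x00
Byte 1: 0xD2
0x00 XOR 0xD2 = 0xD2

Answer: 0xD2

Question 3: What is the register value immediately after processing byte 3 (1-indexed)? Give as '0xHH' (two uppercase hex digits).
Answer: 0x63

Derivation:
After byte 1 (0xD2): reg=0x30
After byte 2 (0x91): reg=0x6E
After byte 3 (0xA1): reg=0x63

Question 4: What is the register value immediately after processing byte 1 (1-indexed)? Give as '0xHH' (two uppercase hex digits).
Answer: 0x30

Derivation:
After byte 1 (0xD2): reg=0x30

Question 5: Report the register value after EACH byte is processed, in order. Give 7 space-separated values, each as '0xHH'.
0x30 0x6E 0x63 0xB4 0xAB 0x82 0x61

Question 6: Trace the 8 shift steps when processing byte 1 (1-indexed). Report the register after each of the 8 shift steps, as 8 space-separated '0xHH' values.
Answer: 0xA3 0x41 0x82 0x03 0x06 0x0C 0x18 0x30

Derivation:
Register before byte 1: 0x00
After XOR with byte 0xD2: 0xD2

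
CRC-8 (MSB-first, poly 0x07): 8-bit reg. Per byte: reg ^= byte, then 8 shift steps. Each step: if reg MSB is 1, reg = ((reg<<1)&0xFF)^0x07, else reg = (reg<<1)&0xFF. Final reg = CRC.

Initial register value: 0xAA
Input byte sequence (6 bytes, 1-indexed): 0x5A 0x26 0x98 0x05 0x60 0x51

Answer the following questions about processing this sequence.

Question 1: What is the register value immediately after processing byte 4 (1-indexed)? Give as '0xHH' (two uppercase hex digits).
After byte 1 (0x5A): reg=0xDE
After byte 2 (0x26): reg=0xE6
After byte 3 (0x98): reg=0x7D
After byte 4 (0x05): reg=0x6F

Answer: 0x6F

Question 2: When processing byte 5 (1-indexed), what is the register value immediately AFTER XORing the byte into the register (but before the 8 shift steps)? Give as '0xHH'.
Register before byte 5: 0x6F
Byte 5: 0x60
0x6F XOR 0x60 = 0x0F

Answer: 0x0F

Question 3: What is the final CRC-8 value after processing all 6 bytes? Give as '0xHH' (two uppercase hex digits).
After byte 1 (0x5A): reg=0xDE
After byte 2 (0x26): reg=0xE6
After byte 3 (0x98): reg=0x7D
After byte 4 (0x05): reg=0x6F
After byte 5 (0x60): reg=0x2D
After byte 6 (0x51): reg=0x73

Answer: 0x73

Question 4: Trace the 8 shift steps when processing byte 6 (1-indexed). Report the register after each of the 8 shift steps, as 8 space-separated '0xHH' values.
After byte 1 (0x5A): reg=0xDE
After byte 2 (0x26): reg=0xE6
After byte 3 (0x98): reg=0x7D
After byte 4 (0x05): reg=0x6F
After byte 5 (0x60): reg=0x2D
Register before byte 6: 0x2D
After XOR with byte 0x51: 0x7C

Answer: 0xF8 0xF7 0xE9 0xD5 0xAD 0x5D 0xBA 0x73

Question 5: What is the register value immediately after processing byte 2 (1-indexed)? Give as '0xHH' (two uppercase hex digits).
After byte 1 (0x5A): reg=0xDE
After byte 2 (0x26): reg=0xE6

Answer: 0xE6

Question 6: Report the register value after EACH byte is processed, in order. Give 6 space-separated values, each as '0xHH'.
0xDE 0xE6 0x7D 0x6F 0x2D 0x73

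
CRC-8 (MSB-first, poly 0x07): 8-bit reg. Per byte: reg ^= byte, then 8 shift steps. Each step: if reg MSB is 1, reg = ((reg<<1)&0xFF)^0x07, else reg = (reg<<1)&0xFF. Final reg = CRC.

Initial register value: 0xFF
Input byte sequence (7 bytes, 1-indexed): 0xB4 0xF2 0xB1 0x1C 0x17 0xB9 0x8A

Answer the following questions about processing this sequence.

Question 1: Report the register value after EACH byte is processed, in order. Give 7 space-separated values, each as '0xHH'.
0xF6 0x1C 0x4A 0xA5 0x17 0x43 0x71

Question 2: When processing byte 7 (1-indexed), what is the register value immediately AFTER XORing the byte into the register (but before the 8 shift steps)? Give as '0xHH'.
Answer: 0xC9

Derivation:
Register before byte 7: 0x43
Byte 7: 0x8A
0x43 XOR 0x8A = 0xC9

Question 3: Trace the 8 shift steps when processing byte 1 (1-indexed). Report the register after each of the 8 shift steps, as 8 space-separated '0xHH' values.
Answer: 0x96 0x2B 0x56 0xAC 0x5F 0xBE 0x7B 0xF6

Derivation:
Register before byte 1: 0xFF
After XOR with byte 0xB4: 0x4B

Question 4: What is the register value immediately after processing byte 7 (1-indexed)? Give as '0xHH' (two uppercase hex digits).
After byte 1 (0xB4): reg=0xF6
After byte 2 (0xF2): reg=0x1C
After byte 3 (0xB1): reg=0x4A
After byte 4 (0x1C): reg=0xA5
After byte 5 (0x17): reg=0x17
After byte 6 (0xB9): reg=0x43
After byte 7 (0x8A): reg=0x71

Answer: 0x71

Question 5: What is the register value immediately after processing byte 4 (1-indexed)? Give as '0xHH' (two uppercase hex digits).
Answer: 0xA5

Derivation:
After byte 1 (0xB4): reg=0xF6
After byte 2 (0xF2): reg=0x1C
After byte 3 (0xB1): reg=0x4A
After byte 4 (0x1C): reg=0xA5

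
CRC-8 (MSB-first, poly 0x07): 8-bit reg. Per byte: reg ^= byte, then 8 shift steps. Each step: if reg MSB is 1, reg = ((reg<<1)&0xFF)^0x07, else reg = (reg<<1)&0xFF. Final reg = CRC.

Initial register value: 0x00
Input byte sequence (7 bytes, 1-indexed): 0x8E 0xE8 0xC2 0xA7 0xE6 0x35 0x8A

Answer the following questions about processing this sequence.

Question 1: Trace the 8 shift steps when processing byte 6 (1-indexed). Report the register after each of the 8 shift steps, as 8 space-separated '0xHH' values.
Answer: 0x67 0xCE 0x9B 0x31 0x62 0xC4 0x8F 0x19

Derivation:
After byte 1 (0x8E): reg=0xA3
After byte 2 (0xE8): reg=0xF6
After byte 3 (0xC2): reg=0x8C
After byte 4 (0xA7): reg=0xD1
After byte 5 (0xE6): reg=0x85
Register before byte 6: 0x85
After XOR with byte 0x35: 0xB0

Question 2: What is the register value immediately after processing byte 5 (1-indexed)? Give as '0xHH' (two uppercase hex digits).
After byte 1 (0x8E): reg=0xA3
After byte 2 (0xE8): reg=0xF6
After byte 3 (0xC2): reg=0x8C
After byte 4 (0xA7): reg=0xD1
After byte 5 (0xE6): reg=0x85

Answer: 0x85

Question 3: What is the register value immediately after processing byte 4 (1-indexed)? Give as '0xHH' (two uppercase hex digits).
Answer: 0xD1

Derivation:
After byte 1 (0x8E): reg=0xA3
After byte 2 (0xE8): reg=0xF6
After byte 3 (0xC2): reg=0x8C
After byte 4 (0xA7): reg=0xD1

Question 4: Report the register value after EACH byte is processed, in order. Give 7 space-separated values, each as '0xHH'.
0xA3 0xF6 0x8C 0xD1 0x85 0x19 0xF0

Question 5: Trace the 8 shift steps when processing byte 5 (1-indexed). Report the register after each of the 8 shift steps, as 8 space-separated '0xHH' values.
After byte 1 (0x8E): reg=0xA3
After byte 2 (0xE8): reg=0xF6
After byte 3 (0xC2): reg=0x8C
After byte 4 (0xA7): reg=0xD1
Register before byte 5: 0xD1
After XOR with byte 0xE6: 0x37

Answer: 0x6E 0xDC 0xBF 0x79 0xF2 0xE3 0xC1 0x85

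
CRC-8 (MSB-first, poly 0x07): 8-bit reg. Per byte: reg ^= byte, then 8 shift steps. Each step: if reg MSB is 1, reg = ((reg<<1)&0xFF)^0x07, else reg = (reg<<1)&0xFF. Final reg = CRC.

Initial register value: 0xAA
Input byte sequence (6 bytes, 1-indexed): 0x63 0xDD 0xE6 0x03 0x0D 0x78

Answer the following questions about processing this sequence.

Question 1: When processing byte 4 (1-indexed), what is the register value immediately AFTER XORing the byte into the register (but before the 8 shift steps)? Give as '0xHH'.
Answer: 0x5B

Derivation:
Register before byte 4: 0x58
Byte 4: 0x03
0x58 XOR 0x03 = 0x5B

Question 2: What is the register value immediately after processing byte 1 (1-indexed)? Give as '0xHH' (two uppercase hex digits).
After byte 1 (0x63): reg=0x71

Answer: 0x71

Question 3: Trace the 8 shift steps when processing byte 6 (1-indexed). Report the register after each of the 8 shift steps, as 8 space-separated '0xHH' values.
After byte 1 (0x63): reg=0x71
After byte 2 (0xDD): reg=0x4D
After byte 3 (0xE6): reg=0x58
After byte 4 (0x03): reg=0x86
After byte 5 (0x0D): reg=0xB8
Register before byte 6: 0xB8
After XOR with byte 0x78: 0xC0

Answer: 0x87 0x09 0x12 0x24 0x48 0x90 0x27 0x4E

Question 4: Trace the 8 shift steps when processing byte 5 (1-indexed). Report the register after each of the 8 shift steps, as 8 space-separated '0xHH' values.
Answer: 0x11 0x22 0x44 0x88 0x17 0x2E 0x5C 0xB8

Derivation:
After byte 1 (0x63): reg=0x71
After byte 2 (0xDD): reg=0x4D
After byte 3 (0xE6): reg=0x58
After byte 4 (0x03): reg=0x86
Register before byte 5: 0x86
After XOR with byte 0x0D: 0x8B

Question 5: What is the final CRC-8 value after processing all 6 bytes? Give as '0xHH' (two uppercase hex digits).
Answer: 0x4E

Derivation:
After byte 1 (0x63): reg=0x71
After byte 2 (0xDD): reg=0x4D
After byte 3 (0xE6): reg=0x58
After byte 4 (0x03): reg=0x86
After byte 5 (0x0D): reg=0xB8
After byte 6 (0x78): reg=0x4E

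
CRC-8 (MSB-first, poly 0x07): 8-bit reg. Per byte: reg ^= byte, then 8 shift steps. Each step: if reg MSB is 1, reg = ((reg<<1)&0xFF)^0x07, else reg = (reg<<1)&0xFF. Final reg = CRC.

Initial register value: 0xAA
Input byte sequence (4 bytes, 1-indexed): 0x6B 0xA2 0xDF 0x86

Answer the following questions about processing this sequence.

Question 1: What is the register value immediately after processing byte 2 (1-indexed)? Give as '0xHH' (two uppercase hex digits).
Answer: 0x9F

Derivation:
After byte 1 (0x6B): reg=0x49
After byte 2 (0xA2): reg=0x9F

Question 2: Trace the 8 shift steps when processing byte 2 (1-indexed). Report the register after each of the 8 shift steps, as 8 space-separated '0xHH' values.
After byte 1 (0x6B): reg=0x49
Register before byte 2: 0x49
After XOR with byte 0xA2: 0xEB

Answer: 0xD1 0xA5 0x4D 0x9A 0x33 0x66 0xCC 0x9F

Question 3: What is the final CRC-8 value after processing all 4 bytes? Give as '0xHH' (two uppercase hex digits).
After byte 1 (0x6B): reg=0x49
After byte 2 (0xA2): reg=0x9F
After byte 3 (0xDF): reg=0xC7
After byte 4 (0x86): reg=0xC0

Answer: 0xC0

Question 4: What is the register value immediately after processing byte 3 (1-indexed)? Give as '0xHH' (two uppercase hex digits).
Answer: 0xC7

Derivation:
After byte 1 (0x6B): reg=0x49
After byte 2 (0xA2): reg=0x9F
After byte 3 (0xDF): reg=0xC7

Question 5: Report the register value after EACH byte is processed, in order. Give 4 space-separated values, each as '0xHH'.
0x49 0x9F 0xC7 0xC0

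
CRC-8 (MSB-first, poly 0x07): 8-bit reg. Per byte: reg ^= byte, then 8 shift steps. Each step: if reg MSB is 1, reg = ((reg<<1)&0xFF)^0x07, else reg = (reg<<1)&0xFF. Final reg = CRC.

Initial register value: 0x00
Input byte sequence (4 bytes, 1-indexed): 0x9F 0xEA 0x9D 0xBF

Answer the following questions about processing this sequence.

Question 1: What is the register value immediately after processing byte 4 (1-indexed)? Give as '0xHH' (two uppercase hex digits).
Answer: 0xF1

Derivation:
After byte 1 (0x9F): reg=0xD4
After byte 2 (0xEA): reg=0xBA
After byte 3 (0x9D): reg=0xF5
After byte 4 (0xBF): reg=0xF1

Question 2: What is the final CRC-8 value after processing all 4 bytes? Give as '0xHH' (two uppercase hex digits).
Answer: 0xF1

Derivation:
After byte 1 (0x9F): reg=0xD4
After byte 2 (0xEA): reg=0xBA
After byte 3 (0x9D): reg=0xF5
After byte 4 (0xBF): reg=0xF1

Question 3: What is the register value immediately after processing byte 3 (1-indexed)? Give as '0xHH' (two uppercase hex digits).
Answer: 0xF5

Derivation:
After byte 1 (0x9F): reg=0xD4
After byte 2 (0xEA): reg=0xBA
After byte 3 (0x9D): reg=0xF5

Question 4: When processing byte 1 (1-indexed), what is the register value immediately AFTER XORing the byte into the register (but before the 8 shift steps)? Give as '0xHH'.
Register before byte 1: 0x00
Byte 1: 0x9F
0x00 XOR 0x9F = 0x9F

Answer: 0x9F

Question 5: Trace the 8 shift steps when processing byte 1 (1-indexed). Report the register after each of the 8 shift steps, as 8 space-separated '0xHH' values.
Answer: 0x39 0x72 0xE4 0xCF 0x99 0x35 0x6A 0xD4

Derivation:
Register before byte 1: 0x00
After XOR with byte 0x9F: 0x9F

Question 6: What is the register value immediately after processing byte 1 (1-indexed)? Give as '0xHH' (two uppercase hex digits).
After byte 1 (0x9F): reg=0xD4

Answer: 0xD4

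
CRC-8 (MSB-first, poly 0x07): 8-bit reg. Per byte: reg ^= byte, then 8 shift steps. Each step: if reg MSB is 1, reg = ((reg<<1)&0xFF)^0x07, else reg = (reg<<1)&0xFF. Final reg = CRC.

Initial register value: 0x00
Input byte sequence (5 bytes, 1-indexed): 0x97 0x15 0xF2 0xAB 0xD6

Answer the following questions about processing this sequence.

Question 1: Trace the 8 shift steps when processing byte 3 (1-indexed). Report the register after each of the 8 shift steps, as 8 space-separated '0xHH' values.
Answer: 0x26 0x4C 0x98 0x37 0x6E 0xDC 0xBF 0x79

Derivation:
After byte 1 (0x97): reg=0xEC
After byte 2 (0x15): reg=0xE1
Register before byte 3: 0xE1
After XOR with byte 0xF2: 0x13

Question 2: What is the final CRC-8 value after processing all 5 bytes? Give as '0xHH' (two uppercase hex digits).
After byte 1 (0x97): reg=0xEC
After byte 2 (0x15): reg=0xE1
After byte 3 (0xF2): reg=0x79
After byte 4 (0xAB): reg=0x30
After byte 5 (0xD6): reg=0xBC

Answer: 0xBC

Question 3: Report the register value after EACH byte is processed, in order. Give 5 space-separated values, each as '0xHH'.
0xEC 0xE1 0x79 0x30 0xBC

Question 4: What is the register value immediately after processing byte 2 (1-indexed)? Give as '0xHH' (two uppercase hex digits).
After byte 1 (0x97): reg=0xEC
After byte 2 (0x15): reg=0xE1

Answer: 0xE1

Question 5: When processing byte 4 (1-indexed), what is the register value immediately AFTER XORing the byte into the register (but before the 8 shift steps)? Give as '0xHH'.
Register before byte 4: 0x79
Byte 4: 0xAB
0x79 XOR 0xAB = 0xD2

Answer: 0xD2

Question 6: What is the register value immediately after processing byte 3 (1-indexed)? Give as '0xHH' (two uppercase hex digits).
Answer: 0x79

Derivation:
After byte 1 (0x97): reg=0xEC
After byte 2 (0x15): reg=0xE1
After byte 3 (0xF2): reg=0x79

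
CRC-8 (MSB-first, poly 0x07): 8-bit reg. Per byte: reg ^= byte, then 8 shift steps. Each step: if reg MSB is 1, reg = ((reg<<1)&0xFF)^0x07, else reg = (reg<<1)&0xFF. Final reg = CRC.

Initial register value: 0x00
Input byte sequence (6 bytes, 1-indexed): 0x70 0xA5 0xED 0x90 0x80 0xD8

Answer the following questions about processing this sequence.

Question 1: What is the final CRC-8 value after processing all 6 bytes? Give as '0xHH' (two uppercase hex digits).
Answer: 0x4E

Derivation:
After byte 1 (0x70): reg=0x57
After byte 2 (0xA5): reg=0xD0
After byte 3 (0xED): reg=0xB3
After byte 4 (0x90): reg=0xE9
After byte 5 (0x80): reg=0x18
After byte 6 (0xD8): reg=0x4E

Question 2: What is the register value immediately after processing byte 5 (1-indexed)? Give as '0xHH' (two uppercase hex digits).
After byte 1 (0x70): reg=0x57
After byte 2 (0xA5): reg=0xD0
After byte 3 (0xED): reg=0xB3
After byte 4 (0x90): reg=0xE9
After byte 5 (0x80): reg=0x18

Answer: 0x18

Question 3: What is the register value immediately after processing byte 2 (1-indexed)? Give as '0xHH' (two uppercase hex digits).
Answer: 0xD0

Derivation:
After byte 1 (0x70): reg=0x57
After byte 2 (0xA5): reg=0xD0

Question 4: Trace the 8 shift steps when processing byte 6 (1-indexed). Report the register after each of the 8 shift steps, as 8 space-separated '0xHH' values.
Answer: 0x87 0x09 0x12 0x24 0x48 0x90 0x27 0x4E

Derivation:
After byte 1 (0x70): reg=0x57
After byte 2 (0xA5): reg=0xD0
After byte 3 (0xED): reg=0xB3
After byte 4 (0x90): reg=0xE9
After byte 5 (0x80): reg=0x18
Register before byte 6: 0x18
After XOR with byte 0xD8: 0xC0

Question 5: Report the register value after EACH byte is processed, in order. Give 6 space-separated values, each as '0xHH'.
0x57 0xD0 0xB3 0xE9 0x18 0x4E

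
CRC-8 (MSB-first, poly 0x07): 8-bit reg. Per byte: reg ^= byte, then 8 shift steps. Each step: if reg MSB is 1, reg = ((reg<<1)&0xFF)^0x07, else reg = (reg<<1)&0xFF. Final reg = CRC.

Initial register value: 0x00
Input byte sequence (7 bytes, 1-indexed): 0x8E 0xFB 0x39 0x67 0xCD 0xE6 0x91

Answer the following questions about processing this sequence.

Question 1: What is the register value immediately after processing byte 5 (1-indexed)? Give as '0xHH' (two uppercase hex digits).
Answer: 0x64

Derivation:
After byte 1 (0x8E): reg=0xA3
After byte 2 (0xFB): reg=0x8F
After byte 3 (0x39): reg=0x0B
After byte 4 (0x67): reg=0x03
After byte 5 (0xCD): reg=0x64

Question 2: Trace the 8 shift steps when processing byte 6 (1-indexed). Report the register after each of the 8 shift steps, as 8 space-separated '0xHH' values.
Answer: 0x03 0x06 0x0C 0x18 0x30 0x60 0xC0 0x87

Derivation:
After byte 1 (0x8E): reg=0xA3
After byte 2 (0xFB): reg=0x8F
After byte 3 (0x39): reg=0x0B
After byte 4 (0x67): reg=0x03
After byte 5 (0xCD): reg=0x64
Register before byte 6: 0x64
After XOR with byte 0xE6: 0x82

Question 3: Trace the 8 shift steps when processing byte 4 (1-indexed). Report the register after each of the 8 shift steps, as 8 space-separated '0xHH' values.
After byte 1 (0x8E): reg=0xA3
After byte 2 (0xFB): reg=0x8F
After byte 3 (0x39): reg=0x0B
Register before byte 4: 0x0B
After XOR with byte 0x67: 0x6C

Answer: 0xD8 0xB7 0x69 0xD2 0xA3 0x41 0x82 0x03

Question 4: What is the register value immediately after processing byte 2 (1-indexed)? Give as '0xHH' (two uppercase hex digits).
Answer: 0x8F

Derivation:
After byte 1 (0x8E): reg=0xA3
After byte 2 (0xFB): reg=0x8F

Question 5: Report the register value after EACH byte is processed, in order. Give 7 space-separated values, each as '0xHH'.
0xA3 0x8F 0x0B 0x03 0x64 0x87 0x62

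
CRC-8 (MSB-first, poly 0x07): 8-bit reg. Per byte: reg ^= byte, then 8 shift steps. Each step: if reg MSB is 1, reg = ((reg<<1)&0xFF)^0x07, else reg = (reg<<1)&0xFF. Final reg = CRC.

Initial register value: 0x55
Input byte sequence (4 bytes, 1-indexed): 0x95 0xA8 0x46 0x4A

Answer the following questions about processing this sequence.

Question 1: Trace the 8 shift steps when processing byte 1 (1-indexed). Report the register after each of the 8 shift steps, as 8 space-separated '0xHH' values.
Register before byte 1: 0x55
After XOR with byte 0x95: 0xC0

Answer: 0x87 0x09 0x12 0x24 0x48 0x90 0x27 0x4E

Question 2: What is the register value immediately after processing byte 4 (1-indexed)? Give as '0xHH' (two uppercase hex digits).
Answer: 0x67

Derivation:
After byte 1 (0x95): reg=0x4E
After byte 2 (0xA8): reg=0xBC
After byte 3 (0x46): reg=0xE8
After byte 4 (0x4A): reg=0x67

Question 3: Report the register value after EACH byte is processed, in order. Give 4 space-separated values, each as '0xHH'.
0x4E 0xBC 0xE8 0x67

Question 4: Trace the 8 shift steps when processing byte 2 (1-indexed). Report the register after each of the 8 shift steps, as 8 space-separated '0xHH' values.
Answer: 0xCB 0x91 0x25 0x4A 0x94 0x2F 0x5E 0xBC

Derivation:
After byte 1 (0x95): reg=0x4E
Register before byte 2: 0x4E
After XOR with byte 0xA8: 0xE6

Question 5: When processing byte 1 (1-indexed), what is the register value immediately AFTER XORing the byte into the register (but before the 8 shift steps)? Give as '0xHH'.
Register before byte 1: 0x55
Byte 1: 0x95
0x55 XOR 0x95 = 0xC0

Answer: 0xC0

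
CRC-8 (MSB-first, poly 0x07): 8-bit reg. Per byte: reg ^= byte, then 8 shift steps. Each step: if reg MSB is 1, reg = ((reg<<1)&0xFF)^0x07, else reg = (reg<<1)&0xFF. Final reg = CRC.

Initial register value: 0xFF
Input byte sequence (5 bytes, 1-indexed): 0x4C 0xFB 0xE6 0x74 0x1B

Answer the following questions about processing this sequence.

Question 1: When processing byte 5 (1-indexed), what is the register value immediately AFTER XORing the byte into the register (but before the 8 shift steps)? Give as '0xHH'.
Answer: 0x4F

Derivation:
Register before byte 5: 0x54
Byte 5: 0x1B
0x54 XOR 0x1B = 0x4F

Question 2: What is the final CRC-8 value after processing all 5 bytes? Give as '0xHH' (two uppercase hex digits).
After byte 1 (0x4C): reg=0x10
After byte 2 (0xFB): reg=0x9F
After byte 3 (0xE6): reg=0x68
After byte 4 (0x74): reg=0x54
After byte 5 (0x1B): reg=0xEA

Answer: 0xEA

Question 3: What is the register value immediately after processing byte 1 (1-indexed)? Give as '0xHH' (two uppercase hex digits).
Answer: 0x10

Derivation:
After byte 1 (0x4C): reg=0x10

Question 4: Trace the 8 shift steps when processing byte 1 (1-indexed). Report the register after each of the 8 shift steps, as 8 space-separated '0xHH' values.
Register before byte 1: 0xFF
After XOR with byte 0x4C: 0xB3

Answer: 0x61 0xC2 0x83 0x01 0x02 0x04 0x08 0x10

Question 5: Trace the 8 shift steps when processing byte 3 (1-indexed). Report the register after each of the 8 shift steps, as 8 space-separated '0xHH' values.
After byte 1 (0x4C): reg=0x10
After byte 2 (0xFB): reg=0x9F
Register before byte 3: 0x9F
After XOR with byte 0xE6: 0x79

Answer: 0xF2 0xE3 0xC1 0x85 0x0D 0x1A 0x34 0x68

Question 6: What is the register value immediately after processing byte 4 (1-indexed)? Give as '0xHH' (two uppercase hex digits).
After byte 1 (0x4C): reg=0x10
After byte 2 (0xFB): reg=0x9F
After byte 3 (0xE6): reg=0x68
After byte 4 (0x74): reg=0x54

Answer: 0x54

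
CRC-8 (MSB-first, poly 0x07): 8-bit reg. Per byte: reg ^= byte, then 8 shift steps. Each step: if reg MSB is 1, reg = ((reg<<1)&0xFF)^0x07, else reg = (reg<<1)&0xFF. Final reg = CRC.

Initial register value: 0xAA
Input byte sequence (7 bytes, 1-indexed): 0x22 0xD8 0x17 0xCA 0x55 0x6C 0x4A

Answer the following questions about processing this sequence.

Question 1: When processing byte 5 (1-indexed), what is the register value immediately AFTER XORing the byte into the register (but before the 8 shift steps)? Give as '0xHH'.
Register before byte 5: 0xBB
Byte 5: 0x55
0xBB XOR 0x55 = 0xEE

Answer: 0xEE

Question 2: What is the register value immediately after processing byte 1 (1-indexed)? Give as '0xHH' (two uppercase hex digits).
Answer: 0xB1

Derivation:
After byte 1 (0x22): reg=0xB1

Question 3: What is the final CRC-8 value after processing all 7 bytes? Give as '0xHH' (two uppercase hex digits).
After byte 1 (0x22): reg=0xB1
After byte 2 (0xD8): reg=0x18
After byte 3 (0x17): reg=0x2D
After byte 4 (0xCA): reg=0xBB
After byte 5 (0x55): reg=0x84
After byte 6 (0x6C): reg=0x96
After byte 7 (0x4A): reg=0x1A

Answer: 0x1A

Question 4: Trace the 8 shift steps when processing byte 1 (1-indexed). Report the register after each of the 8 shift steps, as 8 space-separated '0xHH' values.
Answer: 0x17 0x2E 0x5C 0xB8 0x77 0xEE 0xDB 0xB1

Derivation:
Register before byte 1: 0xAA
After XOR with byte 0x22: 0x88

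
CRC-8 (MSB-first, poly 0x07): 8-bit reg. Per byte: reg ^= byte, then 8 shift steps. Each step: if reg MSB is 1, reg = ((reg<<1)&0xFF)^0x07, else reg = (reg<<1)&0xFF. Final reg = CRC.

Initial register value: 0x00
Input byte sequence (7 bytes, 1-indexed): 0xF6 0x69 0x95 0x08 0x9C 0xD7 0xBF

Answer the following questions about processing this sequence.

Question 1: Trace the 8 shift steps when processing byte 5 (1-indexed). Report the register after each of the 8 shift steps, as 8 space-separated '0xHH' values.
After byte 1 (0xF6): reg=0xCC
After byte 2 (0x69): reg=0x72
After byte 3 (0x95): reg=0xBB
After byte 4 (0x08): reg=0x10
Register before byte 5: 0x10
After XOR with byte 0x9C: 0x8C

Answer: 0x1F 0x3E 0x7C 0xF8 0xF7 0xE9 0xD5 0xAD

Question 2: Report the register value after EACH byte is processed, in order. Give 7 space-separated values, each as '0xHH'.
0xCC 0x72 0xBB 0x10 0xAD 0x61 0x14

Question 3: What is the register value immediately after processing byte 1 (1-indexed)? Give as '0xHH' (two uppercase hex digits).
After byte 1 (0xF6): reg=0xCC

Answer: 0xCC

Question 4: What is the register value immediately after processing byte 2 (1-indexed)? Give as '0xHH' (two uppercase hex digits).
After byte 1 (0xF6): reg=0xCC
After byte 2 (0x69): reg=0x72

Answer: 0x72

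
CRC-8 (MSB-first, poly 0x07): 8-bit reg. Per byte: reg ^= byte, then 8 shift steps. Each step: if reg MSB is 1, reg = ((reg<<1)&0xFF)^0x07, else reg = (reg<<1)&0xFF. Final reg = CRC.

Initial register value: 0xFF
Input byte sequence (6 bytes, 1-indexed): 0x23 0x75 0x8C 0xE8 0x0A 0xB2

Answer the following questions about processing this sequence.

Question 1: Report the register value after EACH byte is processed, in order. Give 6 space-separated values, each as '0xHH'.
0x1A 0x0A 0x9B 0x5E 0xAB 0x4F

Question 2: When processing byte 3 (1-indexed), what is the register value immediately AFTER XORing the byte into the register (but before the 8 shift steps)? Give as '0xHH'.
Answer: 0x86

Derivation:
Register before byte 3: 0x0A
Byte 3: 0x8C
0x0A XOR 0x8C = 0x86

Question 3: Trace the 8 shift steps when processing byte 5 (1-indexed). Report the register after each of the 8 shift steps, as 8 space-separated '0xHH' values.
Answer: 0xA8 0x57 0xAE 0x5B 0xB6 0x6B 0xD6 0xAB

Derivation:
After byte 1 (0x23): reg=0x1A
After byte 2 (0x75): reg=0x0A
After byte 3 (0x8C): reg=0x9B
After byte 4 (0xE8): reg=0x5E
Register before byte 5: 0x5E
After XOR with byte 0x0A: 0x54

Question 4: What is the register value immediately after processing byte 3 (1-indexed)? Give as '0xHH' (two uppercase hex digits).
After byte 1 (0x23): reg=0x1A
After byte 2 (0x75): reg=0x0A
After byte 3 (0x8C): reg=0x9B

Answer: 0x9B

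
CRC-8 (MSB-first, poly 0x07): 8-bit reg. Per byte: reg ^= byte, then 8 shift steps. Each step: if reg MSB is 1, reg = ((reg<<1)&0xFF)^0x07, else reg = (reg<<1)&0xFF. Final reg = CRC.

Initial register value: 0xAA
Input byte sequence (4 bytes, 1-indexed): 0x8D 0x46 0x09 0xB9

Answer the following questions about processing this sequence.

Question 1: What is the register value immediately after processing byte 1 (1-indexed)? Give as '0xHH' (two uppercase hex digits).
Answer: 0xF5

Derivation:
After byte 1 (0x8D): reg=0xF5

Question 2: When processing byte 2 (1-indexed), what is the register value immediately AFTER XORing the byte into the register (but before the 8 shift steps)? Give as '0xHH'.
Answer: 0xB3

Derivation:
Register before byte 2: 0xF5
Byte 2: 0x46
0xF5 XOR 0x46 = 0xB3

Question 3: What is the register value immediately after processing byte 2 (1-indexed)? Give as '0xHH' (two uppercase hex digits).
After byte 1 (0x8D): reg=0xF5
After byte 2 (0x46): reg=0x10

Answer: 0x10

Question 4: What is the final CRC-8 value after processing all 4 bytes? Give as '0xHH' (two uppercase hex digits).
Answer: 0xCC

Derivation:
After byte 1 (0x8D): reg=0xF5
After byte 2 (0x46): reg=0x10
After byte 3 (0x09): reg=0x4F
After byte 4 (0xB9): reg=0xCC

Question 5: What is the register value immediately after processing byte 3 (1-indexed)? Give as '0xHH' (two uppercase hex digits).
Answer: 0x4F

Derivation:
After byte 1 (0x8D): reg=0xF5
After byte 2 (0x46): reg=0x10
After byte 3 (0x09): reg=0x4F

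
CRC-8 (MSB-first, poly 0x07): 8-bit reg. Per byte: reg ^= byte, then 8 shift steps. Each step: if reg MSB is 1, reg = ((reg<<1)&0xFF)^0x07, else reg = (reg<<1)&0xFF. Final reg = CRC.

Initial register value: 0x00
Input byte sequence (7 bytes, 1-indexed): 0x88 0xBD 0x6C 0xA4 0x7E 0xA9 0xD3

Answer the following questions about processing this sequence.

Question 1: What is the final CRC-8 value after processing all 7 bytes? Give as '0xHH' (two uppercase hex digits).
After byte 1 (0x88): reg=0xB1
After byte 2 (0xBD): reg=0x24
After byte 3 (0x6C): reg=0xFF
After byte 4 (0xA4): reg=0x86
After byte 5 (0x7E): reg=0xE6
After byte 6 (0xA9): reg=0xEA
After byte 7 (0xD3): reg=0xAF

Answer: 0xAF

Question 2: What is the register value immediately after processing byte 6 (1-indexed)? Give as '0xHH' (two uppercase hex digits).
Answer: 0xEA

Derivation:
After byte 1 (0x88): reg=0xB1
After byte 2 (0xBD): reg=0x24
After byte 3 (0x6C): reg=0xFF
After byte 4 (0xA4): reg=0x86
After byte 5 (0x7E): reg=0xE6
After byte 6 (0xA9): reg=0xEA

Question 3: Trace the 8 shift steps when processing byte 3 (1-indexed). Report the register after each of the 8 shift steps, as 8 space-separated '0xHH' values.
Answer: 0x90 0x27 0x4E 0x9C 0x3F 0x7E 0xFC 0xFF

Derivation:
After byte 1 (0x88): reg=0xB1
After byte 2 (0xBD): reg=0x24
Register before byte 3: 0x24
After XOR with byte 0x6C: 0x48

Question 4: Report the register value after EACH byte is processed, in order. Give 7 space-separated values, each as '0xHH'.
0xB1 0x24 0xFF 0x86 0xE6 0xEA 0xAF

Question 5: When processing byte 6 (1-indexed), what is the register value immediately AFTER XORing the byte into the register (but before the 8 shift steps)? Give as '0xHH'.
Register before byte 6: 0xE6
Byte 6: 0xA9
0xE6 XOR 0xA9 = 0x4F

Answer: 0x4F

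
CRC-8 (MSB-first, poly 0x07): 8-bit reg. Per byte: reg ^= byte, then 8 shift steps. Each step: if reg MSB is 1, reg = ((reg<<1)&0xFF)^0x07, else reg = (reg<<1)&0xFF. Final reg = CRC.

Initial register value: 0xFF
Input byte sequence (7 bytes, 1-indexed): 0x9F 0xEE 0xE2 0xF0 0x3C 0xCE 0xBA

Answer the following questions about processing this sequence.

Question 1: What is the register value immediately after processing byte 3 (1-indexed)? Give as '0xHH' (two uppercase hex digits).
After byte 1 (0x9F): reg=0x27
After byte 2 (0xEE): reg=0x71
After byte 3 (0xE2): reg=0xF0

Answer: 0xF0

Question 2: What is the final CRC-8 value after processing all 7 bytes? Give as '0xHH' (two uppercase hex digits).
After byte 1 (0x9F): reg=0x27
After byte 2 (0xEE): reg=0x71
After byte 3 (0xE2): reg=0xF0
After byte 4 (0xF0): reg=0x00
After byte 5 (0x3C): reg=0xB4
After byte 6 (0xCE): reg=0x61
After byte 7 (0xBA): reg=0x0F

Answer: 0x0F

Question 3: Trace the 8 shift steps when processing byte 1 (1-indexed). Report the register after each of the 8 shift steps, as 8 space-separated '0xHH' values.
Answer: 0xC0 0x87 0x09 0x12 0x24 0x48 0x90 0x27

Derivation:
Register before byte 1: 0xFF
After XOR with byte 0x9F: 0x60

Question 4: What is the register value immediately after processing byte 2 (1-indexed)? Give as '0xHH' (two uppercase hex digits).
After byte 1 (0x9F): reg=0x27
After byte 2 (0xEE): reg=0x71

Answer: 0x71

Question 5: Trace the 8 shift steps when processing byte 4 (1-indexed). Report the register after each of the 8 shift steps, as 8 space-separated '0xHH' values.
Answer: 0x00 0x00 0x00 0x00 0x00 0x00 0x00 0x00

Derivation:
After byte 1 (0x9F): reg=0x27
After byte 2 (0xEE): reg=0x71
After byte 3 (0xE2): reg=0xF0
Register before byte 4: 0xF0
After XOR with byte 0xF0: 0x00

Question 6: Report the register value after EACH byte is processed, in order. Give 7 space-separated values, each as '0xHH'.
0x27 0x71 0xF0 0x00 0xB4 0x61 0x0F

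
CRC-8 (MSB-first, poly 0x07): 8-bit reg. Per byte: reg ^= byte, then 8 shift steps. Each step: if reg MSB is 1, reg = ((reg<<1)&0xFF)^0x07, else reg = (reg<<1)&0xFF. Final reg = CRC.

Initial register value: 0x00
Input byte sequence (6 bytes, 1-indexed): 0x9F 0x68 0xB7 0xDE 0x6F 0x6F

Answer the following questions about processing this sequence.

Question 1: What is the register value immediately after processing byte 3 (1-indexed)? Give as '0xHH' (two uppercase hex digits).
After byte 1 (0x9F): reg=0xD4
After byte 2 (0x68): reg=0x3D
After byte 3 (0xB7): reg=0xBF

Answer: 0xBF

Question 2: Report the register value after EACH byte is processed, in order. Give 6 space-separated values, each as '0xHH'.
0xD4 0x3D 0xBF 0x20 0xEA 0x92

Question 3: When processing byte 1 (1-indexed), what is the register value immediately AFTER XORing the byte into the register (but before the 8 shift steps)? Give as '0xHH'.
Register before byte 1: 0x00
Byte 1: 0x9F
0x00 XOR 0x9F = 0x9F

Answer: 0x9F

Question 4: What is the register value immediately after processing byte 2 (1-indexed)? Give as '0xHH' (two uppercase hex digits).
After byte 1 (0x9F): reg=0xD4
After byte 2 (0x68): reg=0x3D

Answer: 0x3D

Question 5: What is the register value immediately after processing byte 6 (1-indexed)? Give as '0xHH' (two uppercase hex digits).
Answer: 0x92

Derivation:
After byte 1 (0x9F): reg=0xD4
After byte 2 (0x68): reg=0x3D
After byte 3 (0xB7): reg=0xBF
After byte 4 (0xDE): reg=0x20
After byte 5 (0x6F): reg=0xEA
After byte 6 (0x6F): reg=0x92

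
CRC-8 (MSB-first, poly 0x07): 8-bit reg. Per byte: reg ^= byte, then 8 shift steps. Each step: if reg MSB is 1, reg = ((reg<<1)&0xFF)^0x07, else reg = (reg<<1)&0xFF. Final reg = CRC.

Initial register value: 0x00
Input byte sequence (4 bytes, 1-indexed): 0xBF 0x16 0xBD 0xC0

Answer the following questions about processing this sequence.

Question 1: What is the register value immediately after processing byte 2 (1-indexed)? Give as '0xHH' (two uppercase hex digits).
Answer: 0xEE

Derivation:
After byte 1 (0xBF): reg=0x34
After byte 2 (0x16): reg=0xEE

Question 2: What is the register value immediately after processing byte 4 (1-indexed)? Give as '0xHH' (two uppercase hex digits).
Answer: 0x7D

Derivation:
After byte 1 (0xBF): reg=0x34
After byte 2 (0x16): reg=0xEE
After byte 3 (0xBD): reg=0xBE
After byte 4 (0xC0): reg=0x7D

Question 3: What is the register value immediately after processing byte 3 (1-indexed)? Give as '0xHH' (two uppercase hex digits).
Answer: 0xBE

Derivation:
After byte 1 (0xBF): reg=0x34
After byte 2 (0x16): reg=0xEE
After byte 3 (0xBD): reg=0xBE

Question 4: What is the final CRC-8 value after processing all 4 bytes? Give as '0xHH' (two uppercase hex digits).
After byte 1 (0xBF): reg=0x34
After byte 2 (0x16): reg=0xEE
After byte 3 (0xBD): reg=0xBE
After byte 4 (0xC0): reg=0x7D

Answer: 0x7D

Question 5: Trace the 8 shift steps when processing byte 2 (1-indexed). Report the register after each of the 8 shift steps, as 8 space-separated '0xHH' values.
After byte 1 (0xBF): reg=0x34
Register before byte 2: 0x34
After XOR with byte 0x16: 0x22

Answer: 0x44 0x88 0x17 0x2E 0x5C 0xB8 0x77 0xEE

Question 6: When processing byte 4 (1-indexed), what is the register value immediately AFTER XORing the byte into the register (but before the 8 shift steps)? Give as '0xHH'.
Answer: 0x7E

Derivation:
Register before byte 4: 0xBE
Byte 4: 0xC0
0xBE XOR 0xC0 = 0x7E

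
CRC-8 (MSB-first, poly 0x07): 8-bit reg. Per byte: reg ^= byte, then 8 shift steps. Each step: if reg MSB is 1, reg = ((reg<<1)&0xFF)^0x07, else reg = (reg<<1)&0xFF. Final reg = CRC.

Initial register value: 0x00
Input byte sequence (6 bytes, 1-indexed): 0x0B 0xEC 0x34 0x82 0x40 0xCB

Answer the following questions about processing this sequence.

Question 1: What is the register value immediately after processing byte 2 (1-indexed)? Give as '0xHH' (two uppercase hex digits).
After byte 1 (0x0B): reg=0x31
After byte 2 (0xEC): reg=0x1D

Answer: 0x1D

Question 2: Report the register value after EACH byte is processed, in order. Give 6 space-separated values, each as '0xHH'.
0x31 0x1D 0xDF 0x94 0x22 0x91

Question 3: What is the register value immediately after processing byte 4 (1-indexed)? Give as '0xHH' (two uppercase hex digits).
After byte 1 (0x0B): reg=0x31
After byte 2 (0xEC): reg=0x1D
After byte 3 (0x34): reg=0xDF
After byte 4 (0x82): reg=0x94

Answer: 0x94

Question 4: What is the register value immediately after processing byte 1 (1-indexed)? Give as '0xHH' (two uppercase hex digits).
After byte 1 (0x0B): reg=0x31

Answer: 0x31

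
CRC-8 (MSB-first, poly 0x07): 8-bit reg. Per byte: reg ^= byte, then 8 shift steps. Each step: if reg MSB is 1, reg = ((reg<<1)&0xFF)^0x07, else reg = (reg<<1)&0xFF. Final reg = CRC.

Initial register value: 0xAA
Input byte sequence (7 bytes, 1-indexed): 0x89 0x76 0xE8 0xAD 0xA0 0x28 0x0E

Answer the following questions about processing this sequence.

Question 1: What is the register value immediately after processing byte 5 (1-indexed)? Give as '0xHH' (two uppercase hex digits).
After byte 1 (0x89): reg=0xE9
After byte 2 (0x76): reg=0xD4
After byte 3 (0xE8): reg=0xB4
After byte 4 (0xAD): reg=0x4F
After byte 5 (0xA0): reg=0x83

Answer: 0x83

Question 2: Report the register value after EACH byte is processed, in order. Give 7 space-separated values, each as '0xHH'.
0xE9 0xD4 0xB4 0x4F 0x83 0x58 0xA5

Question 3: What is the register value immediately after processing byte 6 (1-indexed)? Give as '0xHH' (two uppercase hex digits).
After byte 1 (0x89): reg=0xE9
After byte 2 (0x76): reg=0xD4
After byte 3 (0xE8): reg=0xB4
After byte 4 (0xAD): reg=0x4F
After byte 5 (0xA0): reg=0x83
After byte 6 (0x28): reg=0x58

Answer: 0x58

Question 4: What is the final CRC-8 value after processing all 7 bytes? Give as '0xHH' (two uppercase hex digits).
After byte 1 (0x89): reg=0xE9
After byte 2 (0x76): reg=0xD4
After byte 3 (0xE8): reg=0xB4
After byte 4 (0xAD): reg=0x4F
After byte 5 (0xA0): reg=0x83
After byte 6 (0x28): reg=0x58
After byte 7 (0x0E): reg=0xA5

Answer: 0xA5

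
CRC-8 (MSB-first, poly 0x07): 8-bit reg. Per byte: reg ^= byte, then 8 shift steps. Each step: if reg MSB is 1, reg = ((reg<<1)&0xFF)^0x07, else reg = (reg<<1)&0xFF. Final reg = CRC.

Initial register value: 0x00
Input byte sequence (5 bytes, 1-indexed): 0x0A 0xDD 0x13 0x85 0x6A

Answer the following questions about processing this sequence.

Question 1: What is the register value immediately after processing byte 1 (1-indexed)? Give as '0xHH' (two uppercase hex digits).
After byte 1 (0x0A): reg=0x36

Answer: 0x36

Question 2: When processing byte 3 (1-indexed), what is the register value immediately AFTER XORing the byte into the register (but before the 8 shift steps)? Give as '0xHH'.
Answer: 0x8C

Derivation:
Register before byte 3: 0x9F
Byte 3: 0x13
0x9F XOR 0x13 = 0x8C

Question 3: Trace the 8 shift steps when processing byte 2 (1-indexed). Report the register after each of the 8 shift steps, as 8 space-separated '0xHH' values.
Answer: 0xD1 0xA5 0x4D 0x9A 0x33 0x66 0xCC 0x9F

Derivation:
After byte 1 (0x0A): reg=0x36
Register before byte 2: 0x36
After XOR with byte 0xDD: 0xEB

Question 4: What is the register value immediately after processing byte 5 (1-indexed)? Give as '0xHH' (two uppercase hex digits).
After byte 1 (0x0A): reg=0x36
After byte 2 (0xDD): reg=0x9F
After byte 3 (0x13): reg=0xAD
After byte 4 (0x85): reg=0xD8
After byte 5 (0x6A): reg=0x17

Answer: 0x17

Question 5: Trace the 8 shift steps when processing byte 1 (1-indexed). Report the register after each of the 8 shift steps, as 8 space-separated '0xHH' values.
Answer: 0x14 0x28 0x50 0xA0 0x47 0x8E 0x1B 0x36

Derivation:
Register before byte 1: 0x00
After XOR with byte 0x0A: 0x0A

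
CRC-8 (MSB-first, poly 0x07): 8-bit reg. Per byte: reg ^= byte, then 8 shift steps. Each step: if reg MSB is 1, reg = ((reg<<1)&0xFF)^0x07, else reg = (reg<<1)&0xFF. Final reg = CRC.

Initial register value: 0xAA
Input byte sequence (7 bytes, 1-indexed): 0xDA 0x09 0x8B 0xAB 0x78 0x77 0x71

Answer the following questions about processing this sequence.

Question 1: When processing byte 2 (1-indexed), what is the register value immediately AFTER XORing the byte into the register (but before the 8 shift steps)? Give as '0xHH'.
Answer: 0x5E

Derivation:
Register before byte 2: 0x57
Byte 2: 0x09
0x57 XOR 0x09 = 0x5E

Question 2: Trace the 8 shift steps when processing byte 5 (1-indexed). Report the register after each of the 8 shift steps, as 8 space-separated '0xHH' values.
Answer: 0x12 0x24 0x48 0x90 0x27 0x4E 0x9C 0x3F

Derivation:
After byte 1 (0xDA): reg=0x57
After byte 2 (0x09): reg=0x9D
After byte 3 (0x8B): reg=0x62
After byte 4 (0xAB): reg=0x71
Register before byte 5: 0x71
After XOR with byte 0x78: 0x09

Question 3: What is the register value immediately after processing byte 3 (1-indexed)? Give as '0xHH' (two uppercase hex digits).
Answer: 0x62

Derivation:
After byte 1 (0xDA): reg=0x57
After byte 2 (0x09): reg=0x9D
After byte 3 (0x8B): reg=0x62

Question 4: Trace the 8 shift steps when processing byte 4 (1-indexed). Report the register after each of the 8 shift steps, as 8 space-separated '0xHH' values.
After byte 1 (0xDA): reg=0x57
After byte 2 (0x09): reg=0x9D
After byte 3 (0x8B): reg=0x62
Register before byte 4: 0x62
After XOR with byte 0xAB: 0xC9

Answer: 0x95 0x2D 0x5A 0xB4 0x6F 0xDE 0xBB 0x71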